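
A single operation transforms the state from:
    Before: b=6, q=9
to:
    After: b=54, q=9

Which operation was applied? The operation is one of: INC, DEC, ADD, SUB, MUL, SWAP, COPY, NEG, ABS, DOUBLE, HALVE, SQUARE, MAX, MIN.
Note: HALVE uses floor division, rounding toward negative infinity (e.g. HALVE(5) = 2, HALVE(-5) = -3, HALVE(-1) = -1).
MUL(b, q)

Analyzing the change:
Before: b=6, q=9
After: b=54, q=9
Variable b changed from 6 to 54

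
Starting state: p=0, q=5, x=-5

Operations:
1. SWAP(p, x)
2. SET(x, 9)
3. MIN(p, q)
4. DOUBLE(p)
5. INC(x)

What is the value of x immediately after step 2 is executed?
x = 9

Tracing x through execution:
Initial: x = -5
After step 1 (SWAP(p, x)): x = 0
After step 2 (SET(x, 9)): x = 9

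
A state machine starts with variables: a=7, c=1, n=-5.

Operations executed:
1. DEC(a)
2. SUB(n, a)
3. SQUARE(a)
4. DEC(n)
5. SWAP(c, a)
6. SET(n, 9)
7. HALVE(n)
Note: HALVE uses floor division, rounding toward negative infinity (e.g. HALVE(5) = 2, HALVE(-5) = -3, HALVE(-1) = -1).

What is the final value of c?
c = 36

Tracing execution:
Step 1: DEC(a) → c = 1
Step 2: SUB(n, a) → c = 1
Step 3: SQUARE(a) → c = 1
Step 4: DEC(n) → c = 1
Step 5: SWAP(c, a) → c = 36
Step 6: SET(n, 9) → c = 36
Step 7: HALVE(n) → c = 36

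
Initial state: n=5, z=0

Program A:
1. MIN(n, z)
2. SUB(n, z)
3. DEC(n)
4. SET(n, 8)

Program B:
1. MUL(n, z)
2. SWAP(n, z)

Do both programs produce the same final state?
No

Program A final state: n=8, z=0
Program B final state: n=0, z=0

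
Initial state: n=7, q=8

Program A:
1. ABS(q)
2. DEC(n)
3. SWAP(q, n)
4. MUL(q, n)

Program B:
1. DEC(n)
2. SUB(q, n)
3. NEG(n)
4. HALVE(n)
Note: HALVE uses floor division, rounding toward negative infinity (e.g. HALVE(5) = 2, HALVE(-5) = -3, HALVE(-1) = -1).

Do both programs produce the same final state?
No

Program A final state: n=8, q=48
Program B final state: n=-3, q=2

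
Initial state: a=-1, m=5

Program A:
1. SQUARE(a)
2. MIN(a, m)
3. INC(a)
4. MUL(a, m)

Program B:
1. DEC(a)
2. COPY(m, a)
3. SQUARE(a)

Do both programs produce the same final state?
No

Program A final state: a=10, m=5
Program B final state: a=4, m=-2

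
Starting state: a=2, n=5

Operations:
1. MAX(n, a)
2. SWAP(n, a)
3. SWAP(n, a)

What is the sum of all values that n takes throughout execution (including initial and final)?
17

Values of n at each step:
Initial: n = 5
After step 1: n = 5
After step 2: n = 2
After step 3: n = 5
Sum = 5 + 5 + 2 + 5 = 17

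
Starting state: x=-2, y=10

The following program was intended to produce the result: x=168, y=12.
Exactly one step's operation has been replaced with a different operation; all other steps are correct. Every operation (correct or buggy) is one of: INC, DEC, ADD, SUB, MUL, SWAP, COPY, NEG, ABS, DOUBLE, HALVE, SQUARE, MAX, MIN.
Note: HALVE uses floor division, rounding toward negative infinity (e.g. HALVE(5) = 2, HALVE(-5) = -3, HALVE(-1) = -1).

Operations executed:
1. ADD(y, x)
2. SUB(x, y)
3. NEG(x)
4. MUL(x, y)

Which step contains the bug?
Step 1

Trace with buggy code:
Initial: x=-2, y=10
After step 1: x=-2, y=8
After step 2: x=-10, y=8
After step 3: x=10, y=8
After step 4: x=80, y=8
Actual final x=80, y=8 ≠ expected x=168, y=12.
Step 1 is the only position where a single-operation replacement can produce the expected result.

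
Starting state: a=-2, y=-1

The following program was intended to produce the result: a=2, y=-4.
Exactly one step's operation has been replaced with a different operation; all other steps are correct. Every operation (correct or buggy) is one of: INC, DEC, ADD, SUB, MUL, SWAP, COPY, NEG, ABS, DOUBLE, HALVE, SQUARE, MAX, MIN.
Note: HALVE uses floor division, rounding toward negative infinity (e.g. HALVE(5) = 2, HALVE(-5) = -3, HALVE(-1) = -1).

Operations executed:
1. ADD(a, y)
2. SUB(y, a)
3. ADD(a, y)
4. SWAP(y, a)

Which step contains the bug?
Step 3

Trace with buggy code:
Initial: a=-2, y=-1
After step 1: a=-3, y=-1
After step 2: a=-3, y=2
After step 3: a=-1, y=2
After step 4: a=2, y=-1
Actual final a=2, y=-1 ≠ expected a=2, y=-4.
Step 3 is the only position where a single-operation replacement can produce the expected result.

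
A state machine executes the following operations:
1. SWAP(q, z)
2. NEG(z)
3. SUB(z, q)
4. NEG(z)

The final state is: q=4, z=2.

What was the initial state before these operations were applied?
q=-2, z=4

Working backwards:
Final state: q=4, z=2
Before step 4 (NEG(z)): q=4, z=-2
Before step 3 (SUB(z, q)): q=4, z=2
Before step 2 (NEG(z)): q=4, z=-2
Before step 1 (SWAP(q, z)): q=-2, z=4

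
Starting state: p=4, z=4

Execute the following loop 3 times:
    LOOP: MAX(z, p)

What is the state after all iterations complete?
p=4, z=4

Iteration trace:
Start: p=4, z=4
After iteration 1: p=4, z=4
After iteration 2: p=4, z=4
After iteration 3: p=4, z=4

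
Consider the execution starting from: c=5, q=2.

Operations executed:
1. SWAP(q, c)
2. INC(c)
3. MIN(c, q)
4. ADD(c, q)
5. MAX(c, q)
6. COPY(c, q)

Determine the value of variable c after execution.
c = 5

Tracing execution:
Step 1: SWAP(q, c) → c = 2
Step 2: INC(c) → c = 3
Step 3: MIN(c, q) → c = 3
Step 4: ADD(c, q) → c = 8
Step 5: MAX(c, q) → c = 8
Step 6: COPY(c, q) → c = 5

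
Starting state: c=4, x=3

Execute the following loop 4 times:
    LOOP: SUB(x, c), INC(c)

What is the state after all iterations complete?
c=8, x=-19

Iteration trace:
Start: c=4, x=3
After iteration 1: c=5, x=-1
After iteration 2: c=6, x=-6
After iteration 3: c=7, x=-12
After iteration 4: c=8, x=-19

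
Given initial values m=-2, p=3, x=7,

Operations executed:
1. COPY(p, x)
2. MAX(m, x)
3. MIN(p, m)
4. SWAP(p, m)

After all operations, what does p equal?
p = 7

Tracing execution:
Step 1: COPY(p, x) → p = 7
Step 2: MAX(m, x) → p = 7
Step 3: MIN(p, m) → p = 7
Step 4: SWAP(p, m) → p = 7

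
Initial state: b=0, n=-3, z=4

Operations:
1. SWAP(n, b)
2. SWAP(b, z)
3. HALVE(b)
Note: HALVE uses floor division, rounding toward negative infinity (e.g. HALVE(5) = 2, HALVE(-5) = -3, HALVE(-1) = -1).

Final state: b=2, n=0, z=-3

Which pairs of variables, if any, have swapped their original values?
None

Comparing initial and final values:
z: 4 → -3
n: -3 → 0
b: 0 → 2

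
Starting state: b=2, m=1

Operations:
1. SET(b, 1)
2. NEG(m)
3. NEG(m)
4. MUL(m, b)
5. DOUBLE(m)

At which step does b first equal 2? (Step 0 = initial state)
Step 0

Tracing b:
Initial: b = 2 ← first occurrence
After step 1: b = 1
After step 2: b = 1
After step 3: b = 1
After step 4: b = 1
After step 5: b = 1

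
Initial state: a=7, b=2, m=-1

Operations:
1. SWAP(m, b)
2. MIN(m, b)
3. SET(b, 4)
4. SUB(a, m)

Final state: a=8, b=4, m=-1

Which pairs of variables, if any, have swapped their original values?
None

Comparing initial and final values:
m: -1 → -1
b: 2 → 4
a: 7 → 8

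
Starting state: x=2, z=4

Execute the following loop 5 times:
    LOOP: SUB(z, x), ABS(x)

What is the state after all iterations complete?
x=2, z=-6

Iteration trace:
Start: x=2, z=4
After iteration 1: x=2, z=2
After iteration 2: x=2, z=0
After iteration 3: x=2, z=-2
After iteration 4: x=2, z=-4
After iteration 5: x=2, z=-6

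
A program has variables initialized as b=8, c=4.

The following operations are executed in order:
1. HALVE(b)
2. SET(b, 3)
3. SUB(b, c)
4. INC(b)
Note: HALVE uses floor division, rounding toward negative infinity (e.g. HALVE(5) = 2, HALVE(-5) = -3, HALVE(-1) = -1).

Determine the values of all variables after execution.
{b: 0, c: 4}

Step-by-step execution:
Initial: b=8, c=4
After step 1 (HALVE(b)): b=4, c=4
After step 2 (SET(b, 3)): b=3, c=4
After step 3 (SUB(b, c)): b=-1, c=4
After step 4 (INC(b)): b=0, c=4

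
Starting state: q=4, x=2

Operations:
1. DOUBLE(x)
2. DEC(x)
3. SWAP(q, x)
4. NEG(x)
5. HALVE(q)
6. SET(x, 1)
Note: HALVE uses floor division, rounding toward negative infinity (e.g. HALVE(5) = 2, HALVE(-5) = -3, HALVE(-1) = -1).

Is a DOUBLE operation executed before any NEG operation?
Yes

First DOUBLE: step 1
First NEG: step 4
Since 1 < 4, DOUBLE comes first.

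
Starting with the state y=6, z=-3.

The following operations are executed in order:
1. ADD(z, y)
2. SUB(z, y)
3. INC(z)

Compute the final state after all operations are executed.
{y: 6, z: -2}

Step-by-step execution:
Initial: y=6, z=-3
After step 1 (ADD(z, y)): y=6, z=3
After step 2 (SUB(z, y)): y=6, z=-3
After step 3 (INC(z)): y=6, z=-2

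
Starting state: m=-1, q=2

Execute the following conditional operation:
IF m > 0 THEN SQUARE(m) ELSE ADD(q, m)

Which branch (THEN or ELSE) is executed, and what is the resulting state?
Branch: ELSE, Final state: m=-1, q=1

Evaluating condition: m > 0
m = -1
Condition is False, so ELSE branch executes
After ADD(q, m): m=-1, q=1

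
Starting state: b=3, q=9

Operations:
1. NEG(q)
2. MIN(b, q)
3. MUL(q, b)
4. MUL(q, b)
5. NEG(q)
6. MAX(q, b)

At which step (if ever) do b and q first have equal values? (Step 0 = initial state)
Step 2

b and q first become equal after step 2.

Comparing values at each step:
Initial: b=3, q=9
After step 1: b=3, q=-9
After step 2: b=-9, q=-9 ← equal!
After step 3: b=-9, q=81
After step 4: b=-9, q=-729
After step 5: b=-9, q=729
After step 6: b=-9, q=729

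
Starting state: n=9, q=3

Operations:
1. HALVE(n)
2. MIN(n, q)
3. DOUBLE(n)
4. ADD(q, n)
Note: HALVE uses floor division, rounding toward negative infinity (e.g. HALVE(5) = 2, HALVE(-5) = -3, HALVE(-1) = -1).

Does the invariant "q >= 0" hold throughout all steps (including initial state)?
Yes

The invariant holds at every step.

State at each step:
Initial: n=9, q=3
After step 1: n=4, q=3
After step 2: n=3, q=3
After step 3: n=6, q=3
After step 4: n=6, q=9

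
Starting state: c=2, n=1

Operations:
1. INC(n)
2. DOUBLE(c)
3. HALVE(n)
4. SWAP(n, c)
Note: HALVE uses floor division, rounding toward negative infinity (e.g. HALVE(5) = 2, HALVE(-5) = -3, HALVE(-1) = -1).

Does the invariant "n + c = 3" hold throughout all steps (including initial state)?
No, violated after step 1

The invariant is violated after step 1.

State at each step:
Initial: c=2, n=1
After step 1: c=2, n=2
After step 2: c=4, n=2
After step 3: c=4, n=1
After step 4: c=1, n=4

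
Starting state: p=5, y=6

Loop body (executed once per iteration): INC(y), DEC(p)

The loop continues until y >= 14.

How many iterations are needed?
8

Tracing iterations:
Initial: p=5, y=6
After iteration 1: p=4, y=7
After iteration 2: p=3, y=8
After iteration 3: p=2, y=9
After iteration 4: p=1, y=10
After iteration 5: p=0, y=11
After iteration 6: p=-1, y=12
After iteration 7: p=-2, y=13
After iteration 8: p=-3, y=14
y >= 14 now holds, so the loop exits after 8 iterations.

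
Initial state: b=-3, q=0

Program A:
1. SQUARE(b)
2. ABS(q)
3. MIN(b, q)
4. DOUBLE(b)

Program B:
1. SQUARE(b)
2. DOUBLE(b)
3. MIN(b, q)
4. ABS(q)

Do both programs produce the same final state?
Yes

Program A final state: b=0, q=0
Program B final state: b=0, q=0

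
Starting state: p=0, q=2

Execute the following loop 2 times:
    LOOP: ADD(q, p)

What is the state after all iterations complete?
p=0, q=2

Iteration trace:
Start: p=0, q=2
After iteration 1: p=0, q=2
After iteration 2: p=0, q=2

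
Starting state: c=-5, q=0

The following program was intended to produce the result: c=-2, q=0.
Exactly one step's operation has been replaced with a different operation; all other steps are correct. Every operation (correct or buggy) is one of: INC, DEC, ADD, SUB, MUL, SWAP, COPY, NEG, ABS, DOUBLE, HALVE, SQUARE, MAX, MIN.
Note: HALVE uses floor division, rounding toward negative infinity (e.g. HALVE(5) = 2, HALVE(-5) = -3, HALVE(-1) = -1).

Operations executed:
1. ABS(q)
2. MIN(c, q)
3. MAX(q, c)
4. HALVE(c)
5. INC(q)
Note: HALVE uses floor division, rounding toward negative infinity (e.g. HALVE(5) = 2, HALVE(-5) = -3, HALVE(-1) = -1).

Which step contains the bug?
Step 5

Trace with buggy code:
Initial: c=-5, q=0
After step 1: c=-5, q=0
After step 2: c=-5, q=0
After step 3: c=-5, q=0
After step 4: c=-3, q=0
After step 5: c=-3, q=1
Actual final c=-3, q=1 ≠ expected c=-2, q=0.
Step 5 is the only position where a single-operation replacement can produce the expected result.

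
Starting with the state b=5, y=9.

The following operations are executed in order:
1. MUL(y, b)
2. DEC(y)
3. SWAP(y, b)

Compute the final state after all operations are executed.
{b: 44, y: 5}

Step-by-step execution:
Initial: b=5, y=9
After step 1 (MUL(y, b)): b=5, y=45
After step 2 (DEC(y)): b=5, y=44
After step 3 (SWAP(y, b)): b=44, y=5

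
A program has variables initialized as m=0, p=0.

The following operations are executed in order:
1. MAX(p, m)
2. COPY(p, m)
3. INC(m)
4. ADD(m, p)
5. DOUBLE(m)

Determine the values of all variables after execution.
{m: 2, p: 0}

Step-by-step execution:
Initial: m=0, p=0
After step 1 (MAX(p, m)): m=0, p=0
After step 2 (COPY(p, m)): m=0, p=0
After step 3 (INC(m)): m=1, p=0
After step 4 (ADD(m, p)): m=1, p=0
After step 5 (DOUBLE(m)): m=2, p=0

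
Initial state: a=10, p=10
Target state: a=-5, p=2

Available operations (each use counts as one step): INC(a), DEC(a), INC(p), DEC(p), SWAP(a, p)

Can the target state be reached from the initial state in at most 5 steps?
No

The target state cannot be reached within 5 steps.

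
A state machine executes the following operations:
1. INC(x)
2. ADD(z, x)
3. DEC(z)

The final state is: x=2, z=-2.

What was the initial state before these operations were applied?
x=1, z=-3

Working backwards:
Final state: x=2, z=-2
Before step 3 (DEC(z)): x=2, z=-1
Before step 2 (ADD(z, x)): x=2, z=-3
Before step 1 (INC(x)): x=1, z=-3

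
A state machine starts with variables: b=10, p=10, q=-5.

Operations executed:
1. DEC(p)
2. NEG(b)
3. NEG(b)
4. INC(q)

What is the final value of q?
q = -4

Tracing execution:
Step 1: DEC(p) → q = -5
Step 2: NEG(b) → q = -5
Step 3: NEG(b) → q = -5
Step 4: INC(q) → q = -4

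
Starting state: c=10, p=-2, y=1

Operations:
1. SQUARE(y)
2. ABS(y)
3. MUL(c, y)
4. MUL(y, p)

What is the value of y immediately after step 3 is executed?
y = 1

Tracing y through execution:
Initial: y = 1
After step 1 (SQUARE(y)): y = 1
After step 2 (ABS(y)): y = 1
After step 3 (MUL(c, y)): y = 1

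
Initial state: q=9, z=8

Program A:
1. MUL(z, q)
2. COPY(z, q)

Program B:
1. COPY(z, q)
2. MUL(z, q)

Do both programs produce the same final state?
No

Program A final state: q=9, z=9
Program B final state: q=9, z=81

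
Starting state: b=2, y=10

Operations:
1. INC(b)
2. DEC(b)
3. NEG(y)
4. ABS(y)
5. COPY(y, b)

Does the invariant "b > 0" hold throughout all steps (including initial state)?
Yes

The invariant holds at every step.

State at each step:
Initial: b=2, y=10
After step 1: b=3, y=10
After step 2: b=2, y=10
After step 3: b=2, y=-10
After step 4: b=2, y=10
After step 5: b=2, y=2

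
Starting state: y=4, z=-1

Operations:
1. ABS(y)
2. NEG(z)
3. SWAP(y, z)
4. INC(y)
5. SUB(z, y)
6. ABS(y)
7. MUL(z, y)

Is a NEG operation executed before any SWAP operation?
Yes

First NEG: step 2
First SWAP: step 3
Since 2 < 3, NEG comes first.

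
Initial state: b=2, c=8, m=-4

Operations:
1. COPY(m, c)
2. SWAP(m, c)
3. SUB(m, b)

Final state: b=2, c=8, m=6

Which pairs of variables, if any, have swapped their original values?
None

Comparing initial and final values:
m: -4 → 6
c: 8 → 8
b: 2 → 2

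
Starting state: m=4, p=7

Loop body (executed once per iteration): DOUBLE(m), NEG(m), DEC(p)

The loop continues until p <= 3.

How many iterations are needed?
4

Tracing iterations:
Initial: m=4, p=7
After iteration 1: m=-8, p=6
After iteration 2: m=16, p=5
After iteration 3: m=-32, p=4
After iteration 4: m=64, p=3
p <= 3 now holds, so the loop exits after 4 iterations.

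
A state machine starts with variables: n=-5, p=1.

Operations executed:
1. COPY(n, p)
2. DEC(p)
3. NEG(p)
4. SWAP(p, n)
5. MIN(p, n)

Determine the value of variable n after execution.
n = 0

Tracing execution:
Step 1: COPY(n, p) → n = 1
Step 2: DEC(p) → n = 1
Step 3: NEG(p) → n = 1
Step 4: SWAP(p, n) → n = 0
Step 5: MIN(p, n) → n = 0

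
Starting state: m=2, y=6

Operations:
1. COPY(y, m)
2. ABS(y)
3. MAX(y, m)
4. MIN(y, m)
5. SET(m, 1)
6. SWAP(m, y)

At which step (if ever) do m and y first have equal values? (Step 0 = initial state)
Step 1

m and y first become equal after step 1.

Comparing values at each step:
Initial: m=2, y=6
After step 1: m=2, y=2 ← equal!
After step 2: m=2, y=2 ← equal!
After step 3: m=2, y=2 ← equal!
After step 4: m=2, y=2 ← equal!
After step 5: m=1, y=2
After step 6: m=2, y=1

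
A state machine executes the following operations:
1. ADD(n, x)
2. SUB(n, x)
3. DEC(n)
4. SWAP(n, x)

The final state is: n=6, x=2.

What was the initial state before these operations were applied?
n=3, x=6

Working backwards:
Final state: n=6, x=2
Before step 4 (SWAP(n, x)): n=2, x=6
Before step 3 (DEC(n)): n=3, x=6
Before step 2 (SUB(n, x)): n=9, x=6
Before step 1 (ADD(n, x)): n=3, x=6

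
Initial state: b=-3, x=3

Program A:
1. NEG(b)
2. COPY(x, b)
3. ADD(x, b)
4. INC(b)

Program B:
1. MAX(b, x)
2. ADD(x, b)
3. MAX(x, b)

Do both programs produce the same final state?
No

Program A final state: b=4, x=6
Program B final state: b=3, x=6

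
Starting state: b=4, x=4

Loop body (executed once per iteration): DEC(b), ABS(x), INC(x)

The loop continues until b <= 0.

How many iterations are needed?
4

Tracing iterations:
Initial: b=4, x=4
After iteration 1: b=3, x=5
After iteration 2: b=2, x=6
After iteration 3: b=1, x=7
After iteration 4: b=0, x=8
b <= 0 now holds, so the loop exits after 4 iterations.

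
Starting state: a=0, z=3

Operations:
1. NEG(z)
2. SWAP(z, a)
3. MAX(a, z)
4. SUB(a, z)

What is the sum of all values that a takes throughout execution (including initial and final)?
-3

Values of a at each step:
Initial: a = 0
After step 1: a = 0
After step 2: a = -3
After step 3: a = 0
After step 4: a = 0
Sum = 0 + 0 + -3 + 0 + 0 = -3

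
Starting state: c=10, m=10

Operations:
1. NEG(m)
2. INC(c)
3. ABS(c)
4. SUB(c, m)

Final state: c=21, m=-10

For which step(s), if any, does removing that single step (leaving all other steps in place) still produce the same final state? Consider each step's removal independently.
Step(s) 3

Testing removal of each single step:
Without step 1: final = c=1, m=10 (different)
Without step 2: final = c=20, m=-10 (different)
Without step 3: final = c=21, m=-10 (same)
Without step 4: final = c=11, m=-10 (different)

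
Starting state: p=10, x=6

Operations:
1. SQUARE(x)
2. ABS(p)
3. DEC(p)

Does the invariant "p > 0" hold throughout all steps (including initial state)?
Yes

The invariant holds at every step.

State at each step:
Initial: p=10, x=6
After step 1: p=10, x=36
After step 2: p=10, x=36
After step 3: p=9, x=36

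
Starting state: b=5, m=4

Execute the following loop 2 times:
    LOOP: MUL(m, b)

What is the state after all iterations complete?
b=5, m=100

Iteration trace:
Start: b=5, m=4
After iteration 1: b=5, m=20
After iteration 2: b=5, m=100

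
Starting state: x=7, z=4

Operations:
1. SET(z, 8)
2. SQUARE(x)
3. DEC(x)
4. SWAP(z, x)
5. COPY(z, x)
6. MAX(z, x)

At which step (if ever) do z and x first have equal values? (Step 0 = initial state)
Step 5

z and x first become equal after step 5.

Comparing values at each step:
Initial: z=4, x=7
After step 1: z=8, x=7
After step 2: z=8, x=49
After step 3: z=8, x=48
After step 4: z=48, x=8
After step 5: z=8, x=8 ← equal!
After step 6: z=8, x=8 ← equal!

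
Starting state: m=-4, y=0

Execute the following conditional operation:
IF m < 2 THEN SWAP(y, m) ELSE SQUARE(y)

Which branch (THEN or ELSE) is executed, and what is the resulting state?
Branch: THEN, Final state: m=0, y=-4

Evaluating condition: m < 2
m = -4
Condition is True, so THEN branch executes
After SWAP(y, m): m=0, y=-4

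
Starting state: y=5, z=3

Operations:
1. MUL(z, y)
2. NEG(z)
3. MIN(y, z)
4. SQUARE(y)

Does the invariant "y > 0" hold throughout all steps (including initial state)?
No, violated after step 3

The invariant is violated after step 3.

State at each step:
Initial: y=5, z=3
After step 1: y=5, z=15
After step 2: y=5, z=-15
After step 3: y=-15, z=-15
After step 4: y=225, z=-15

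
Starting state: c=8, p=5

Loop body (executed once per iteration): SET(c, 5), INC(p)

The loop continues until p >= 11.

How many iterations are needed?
6

Tracing iterations:
Initial: c=8, p=5
After iteration 1: c=5, p=6
After iteration 2: c=5, p=7
After iteration 3: c=5, p=8
After iteration 4: c=5, p=9
After iteration 5: c=5, p=10
After iteration 6: c=5, p=11
p >= 11 now holds, so the loop exits after 6 iterations.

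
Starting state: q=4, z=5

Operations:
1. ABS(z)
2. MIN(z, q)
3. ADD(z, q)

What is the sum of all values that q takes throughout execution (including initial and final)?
16

Values of q at each step:
Initial: q = 4
After step 1: q = 4
After step 2: q = 4
After step 3: q = 4
Sum = 4 + 4 + 4 + 4 = 16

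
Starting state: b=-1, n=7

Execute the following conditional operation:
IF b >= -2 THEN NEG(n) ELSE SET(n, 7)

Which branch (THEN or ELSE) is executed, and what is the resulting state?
Branch: THEN, Final state: b=-1, n=-7

Evaluating condition: b >= -2
b = -1
Condition is True, so THEN branch executes
After NEG(n): b=-1, n=-7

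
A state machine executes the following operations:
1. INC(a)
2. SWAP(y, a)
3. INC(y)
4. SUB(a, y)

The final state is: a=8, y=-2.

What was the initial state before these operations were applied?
a=-4, y=6

Working backwards:
Final state: a=8, y=-2
Before step 4 (SUB(a, y)): a=6, y=-2
Before step 3 (INC(y)): a=6, y=-3
Before step 2 (SWAP(y, a)): a=-3, y=6
Before step 1 (INC(a)): a=-4, y=6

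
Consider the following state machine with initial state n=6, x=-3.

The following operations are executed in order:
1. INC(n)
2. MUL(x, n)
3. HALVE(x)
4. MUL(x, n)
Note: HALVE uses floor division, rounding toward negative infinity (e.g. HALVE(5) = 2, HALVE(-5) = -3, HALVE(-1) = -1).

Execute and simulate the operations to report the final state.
{n: 7, x: -77}

Step-by-step execution:
Initial: n=6, x=-3
After step 1 (INC(n)): n=7, x=-3
After step 2 (MUL(x, n)): n=7, x=-21
After step 3 (HALVE(x)): n=7, x=-11
After step 4 (MUL(x, n)): n=7, x=-77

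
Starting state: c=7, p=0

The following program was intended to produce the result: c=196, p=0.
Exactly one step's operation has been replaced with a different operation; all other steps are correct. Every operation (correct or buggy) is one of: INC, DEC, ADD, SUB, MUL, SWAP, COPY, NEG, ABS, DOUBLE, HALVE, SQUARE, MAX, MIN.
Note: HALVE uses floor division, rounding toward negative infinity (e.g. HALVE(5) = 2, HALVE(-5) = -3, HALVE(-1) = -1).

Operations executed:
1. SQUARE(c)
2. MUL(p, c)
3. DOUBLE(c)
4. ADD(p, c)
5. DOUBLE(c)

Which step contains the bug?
Step 4

Trace with buggy code:
Initial: c=7, p=0
After step 1: c=49, p=0
After step 2: c=49, p=0
After step 3: c=98, p=0
After step 4: c=98, p=98
After step 5: c=196, p=98
Actual final c=196, p=98 ≠ expected c=196, p=0.
Step 4 is the only position where a single-operation replacement can produce the expected result.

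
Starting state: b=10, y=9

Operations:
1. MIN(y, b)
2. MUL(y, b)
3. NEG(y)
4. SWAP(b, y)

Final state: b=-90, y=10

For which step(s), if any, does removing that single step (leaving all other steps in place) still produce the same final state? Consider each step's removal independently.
Step(s) 1

Testing removal of each single step:
Without step 1: final = b=-90, y=10 (same)
Without step 2: final = b=-9, y=10 (different)
Without step 3: final = b=90, y=10 (different)
Without step 4: final = b=10, y=-90 (different)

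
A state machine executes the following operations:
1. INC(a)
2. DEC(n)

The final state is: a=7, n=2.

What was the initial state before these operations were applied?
a=6, n=3

Working backwards:
Final state: a=7, n=2
Before step 2 (DEC(n)): a=7, n=3
Before step 1 (INC(a)): a=6, n=3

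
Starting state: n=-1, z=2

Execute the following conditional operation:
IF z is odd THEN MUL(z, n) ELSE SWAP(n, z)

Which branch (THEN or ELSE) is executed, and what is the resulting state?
Branch: ELSE, Final state: n=2, z=-1

Evaluating condition: z is odd
Condition is False, so ELSE branch executes
After SWAP(n, z): n=2, z=-1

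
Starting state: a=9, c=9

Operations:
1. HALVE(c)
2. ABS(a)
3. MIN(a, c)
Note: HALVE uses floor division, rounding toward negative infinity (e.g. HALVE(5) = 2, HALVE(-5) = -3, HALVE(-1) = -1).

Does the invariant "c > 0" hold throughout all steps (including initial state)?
Yes

The invariant holds at every step.

State at each step:
Initial: a=9, c=9
After step 1: a=9, c=4
After step 2: a=9, c=4
After step 3: a=4, c=4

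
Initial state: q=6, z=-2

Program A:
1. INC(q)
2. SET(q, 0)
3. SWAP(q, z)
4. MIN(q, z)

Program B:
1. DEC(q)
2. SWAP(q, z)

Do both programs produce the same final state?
No

Program A final state: q=-2, z=0
Program B final state: q=-2, z=5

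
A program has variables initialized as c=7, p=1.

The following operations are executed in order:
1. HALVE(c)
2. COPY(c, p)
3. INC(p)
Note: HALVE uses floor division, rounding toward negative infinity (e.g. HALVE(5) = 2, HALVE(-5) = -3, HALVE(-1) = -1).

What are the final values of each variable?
{c: 1, p: 2}

Step-by-step execution:
Initial: c=7, p=1
After step 1 (HALVE(c)): c=3, p=1
After step 2 (COPY(c, p)): c=1, p=1
After step 3 (INC(p)): c=1, p=2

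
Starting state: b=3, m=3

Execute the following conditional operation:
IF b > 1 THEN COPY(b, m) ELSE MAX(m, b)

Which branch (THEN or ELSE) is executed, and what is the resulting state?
Branch: THEN, Final state: b=3, m=3

Evaluating condition: b > 1
b = 3
Condition is True, so THEN branch executes
After COPY(b, m): b=3, m=3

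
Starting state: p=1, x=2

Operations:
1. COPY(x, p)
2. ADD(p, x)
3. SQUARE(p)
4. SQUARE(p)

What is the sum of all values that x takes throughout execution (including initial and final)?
6

Values of x at each step:
Initial: x = 2
After step 1: x = 1
After step 2: x = 1
After step 3: x = 1
After step 4: x = 1
Sum = 2 + 1 + 1 + 1 + 1 = 6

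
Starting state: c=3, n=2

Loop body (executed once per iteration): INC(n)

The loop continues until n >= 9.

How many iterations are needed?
7

Tracing iterations:
Initial: c=3, n=2
After iteration 1: c=3, n=3
After iteration 2: c=3, n=4
After iteration 3: c=3, n=5
After iteration 4: c=3, n=6
After iteration 5: c=3, n=7
After iteration 6: c=3, n=8
After iteration 7: c=3, n=9
n >= 9 now holds, so the loop exits after 7 iterations.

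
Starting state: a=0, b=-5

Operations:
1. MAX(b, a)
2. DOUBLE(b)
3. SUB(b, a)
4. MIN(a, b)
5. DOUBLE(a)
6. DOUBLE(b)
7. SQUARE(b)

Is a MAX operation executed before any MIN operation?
Yes

First MAX: step 1
First MIN: step 4
Since 1 < 4, MAX comes first.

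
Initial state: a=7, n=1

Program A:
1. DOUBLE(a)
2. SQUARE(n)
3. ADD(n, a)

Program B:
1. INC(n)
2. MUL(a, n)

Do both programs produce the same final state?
No

Program A final state: a=14, n=15
Program B final state: a=14, n=2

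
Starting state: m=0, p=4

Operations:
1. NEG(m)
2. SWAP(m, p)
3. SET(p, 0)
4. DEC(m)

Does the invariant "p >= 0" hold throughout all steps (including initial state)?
Yes

The invariant holds at every step.

State at each step:
Initial: m=0, p=4
After step 1: m=0, p=4
After step 2: m=4, p=0
After step 3: m=4, p=0
After step 4: m=3, p=0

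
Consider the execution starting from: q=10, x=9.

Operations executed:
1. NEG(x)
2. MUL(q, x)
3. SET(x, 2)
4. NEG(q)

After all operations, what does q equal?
q = 90

Tracing execution:
Step 1: NEG(x) → q = 10
Step 2: MUL(q, x) → q = -90
Step 3: SET(x, 2) → q = -90
Step 4: NEG(q) → q = 90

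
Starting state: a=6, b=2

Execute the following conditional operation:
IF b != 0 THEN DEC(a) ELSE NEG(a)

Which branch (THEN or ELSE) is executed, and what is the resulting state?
Branch: THEN, Final state: a=5, b=2

Evaluating condition: b != 0
b = 2
Condition is True, so THEN branch executes
After DEC(a): a=5, b=2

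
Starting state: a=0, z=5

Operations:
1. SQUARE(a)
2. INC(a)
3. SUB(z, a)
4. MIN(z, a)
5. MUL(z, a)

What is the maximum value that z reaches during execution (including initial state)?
5

Values of z at each step:
Initial: z = 5 ← maximum
After step 1: z = 5
After step 2: z = 5
After step 3: z = 4
After step 4: z = 1
After step 5: z = 1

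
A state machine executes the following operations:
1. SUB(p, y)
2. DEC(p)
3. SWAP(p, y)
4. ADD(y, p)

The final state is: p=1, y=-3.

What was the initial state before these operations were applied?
p=-2, y=1

Working backwards:
Final state: p=1, y=-3
Before step 4 (ADD(y, p)): p=1, y=-4
Before step 3 (SWAP(p, y)): p=-4, y=1
Before step 2 (DEC(p)): p=-3, y=1
Before step 1 (SUB(p, y)): p=-2, y=1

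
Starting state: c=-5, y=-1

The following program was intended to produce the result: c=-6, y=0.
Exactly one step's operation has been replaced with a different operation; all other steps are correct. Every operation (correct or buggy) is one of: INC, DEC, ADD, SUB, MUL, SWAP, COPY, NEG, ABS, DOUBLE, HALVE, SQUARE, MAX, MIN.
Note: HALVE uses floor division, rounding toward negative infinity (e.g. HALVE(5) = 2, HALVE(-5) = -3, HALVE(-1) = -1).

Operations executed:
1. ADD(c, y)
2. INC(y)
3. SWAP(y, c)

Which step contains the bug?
Step 3

Trace with buggy code:
Initial: c=-5, y=-1
After step 1: c=-6, y=-1
After step 2: c=-6, y=0
After step 3: c=0, y=-6
Actual final c=0, y=-6 ≠ expected c=-6, y=0.
Step 3 is the only position where a single-operation replacement can produce the expected result.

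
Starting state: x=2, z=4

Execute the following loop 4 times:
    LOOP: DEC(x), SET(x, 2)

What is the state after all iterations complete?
x=2, z=4

Iteration trace:
Start: x=2, z=4
After iteration 1: x=2, z=4
After iteration 2: x=2, z=4
After iteration 3: x=2, z=4
After iteration 4: x=2, z=4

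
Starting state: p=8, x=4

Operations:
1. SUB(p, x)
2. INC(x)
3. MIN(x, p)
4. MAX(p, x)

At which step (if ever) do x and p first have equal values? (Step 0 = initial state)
Step 1

x and p first become equal after step 1.

Comparing values at each step:
Initial: x=4, p=8
After step 1: x=4, p=4 ← equal!
After step 2: x=5, p=4
After step 3: x=4, p=4 ← equal!
After step 4: x=4, p=4 ← equal!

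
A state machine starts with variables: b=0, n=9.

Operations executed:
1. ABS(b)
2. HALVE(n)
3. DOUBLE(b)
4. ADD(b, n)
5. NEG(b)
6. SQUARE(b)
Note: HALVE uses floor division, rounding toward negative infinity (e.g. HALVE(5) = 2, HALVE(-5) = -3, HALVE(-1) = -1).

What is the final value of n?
n = 4

Tracing execution:
Step 1: ABS(b) → n = 9
Step 2: HALVE(n) → n = 4
Step 3: DOUBLE(b) → n = 4
Step 4: ADD(b, n) → n = 4
Step 5: NEG(b) → n = 4
Step 6: SQUARE(b) → n = 4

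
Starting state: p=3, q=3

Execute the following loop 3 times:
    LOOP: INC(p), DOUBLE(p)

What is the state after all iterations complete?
p=38, q=3

Iteration trace:
Start: p=3, q=3
After iteration 1: p=8, q=3
After iteration 2: p=18, q=3
After iteration 3: p=38, q=3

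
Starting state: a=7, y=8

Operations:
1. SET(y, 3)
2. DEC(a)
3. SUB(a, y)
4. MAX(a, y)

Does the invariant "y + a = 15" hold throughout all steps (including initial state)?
No, violated after step 1

The invariant is violated after step 1.

State at each step:
Initial: a=7, y=8
After step 1: a=7, y=3
After step 2: a=6, y=3
After step 3: a=3, y=3
After step 4: a=3, y=3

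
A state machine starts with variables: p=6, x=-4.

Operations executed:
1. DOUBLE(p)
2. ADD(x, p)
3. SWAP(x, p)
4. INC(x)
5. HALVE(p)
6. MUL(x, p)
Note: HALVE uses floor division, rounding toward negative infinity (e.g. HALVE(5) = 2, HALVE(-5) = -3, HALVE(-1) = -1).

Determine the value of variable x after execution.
x = 52

Tracing execution:
Step 1: DOUBLE(p) → x = -4
Step 2: ADD(x, p) → x = 8
Step 3: SWAP(x, p) → x = 12
Step 4: INC(x) → x = 13
Step 5: HALVE(p) → x = 13
Step 6: MUL(x, p) → x = 52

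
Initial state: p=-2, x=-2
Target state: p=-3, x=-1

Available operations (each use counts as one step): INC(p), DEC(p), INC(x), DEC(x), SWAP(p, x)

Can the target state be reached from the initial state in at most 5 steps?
Yes

Path (2 steps): DEC(p) → INC(x)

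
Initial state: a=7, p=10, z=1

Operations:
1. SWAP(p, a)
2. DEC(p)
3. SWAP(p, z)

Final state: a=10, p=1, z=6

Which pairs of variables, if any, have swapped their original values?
None

Comparing initial and final values:
p: 10 → 1
a: 7 → 10
z: 1 → 6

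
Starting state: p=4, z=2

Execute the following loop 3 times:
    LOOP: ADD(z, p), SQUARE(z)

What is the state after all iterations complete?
p=4, z=2572816

Iteration trace:
Start: p=4, z=2
After iteration 1: p=4, z=36
After iteration 2: p=4, z=1600
After iteration 3: p=4, z=2572816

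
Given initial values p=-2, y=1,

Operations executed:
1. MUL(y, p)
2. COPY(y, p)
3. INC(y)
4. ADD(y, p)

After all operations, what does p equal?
p = -2

Tracing execution:
Step 1: MUL(y, p) → p = -2
Step 2: COPY(y, p) → p = -2
Step 3: INC(y) → p = -2
Step 4: ADD(y, p) → p = -2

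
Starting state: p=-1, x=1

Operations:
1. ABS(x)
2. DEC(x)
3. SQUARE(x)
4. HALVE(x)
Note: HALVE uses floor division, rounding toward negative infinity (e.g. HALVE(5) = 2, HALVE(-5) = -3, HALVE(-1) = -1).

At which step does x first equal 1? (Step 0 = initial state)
Step 0

Tracing x:
Initial: x = 1 ← first occurrence
After step 1: x = 1
After step 2: x = 0
After step 3: x = 0
After step 4: x = 0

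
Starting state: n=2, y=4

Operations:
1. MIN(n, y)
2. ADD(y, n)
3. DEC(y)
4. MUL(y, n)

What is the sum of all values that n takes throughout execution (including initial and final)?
10

Values of n at each step:
Initial: n = 2
After step 1: n = 2
After step 2: n = 2
After step 3: n = 2
After step 4: n = 2
Sum = 2 + 2 + 2 + 2 + 2 = 10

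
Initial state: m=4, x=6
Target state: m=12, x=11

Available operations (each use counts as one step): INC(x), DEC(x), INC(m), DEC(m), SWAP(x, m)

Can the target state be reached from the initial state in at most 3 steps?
No

The target state cannot be reached within 3 steps.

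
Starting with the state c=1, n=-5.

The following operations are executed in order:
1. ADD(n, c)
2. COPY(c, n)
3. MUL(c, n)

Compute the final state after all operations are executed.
{c: 16, n: -4}

Step-by-step execution:
Initial: c=1, n=-5
After step 1 (ADD(n, c)): c=1, n=-4
After step 2 (COPY(c, n)): c=-4, n=-4
After step 3 (MUL(c, n)): c=16, n=-4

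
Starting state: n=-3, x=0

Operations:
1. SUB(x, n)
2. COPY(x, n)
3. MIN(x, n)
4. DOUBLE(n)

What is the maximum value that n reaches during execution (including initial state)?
-3

Values of n at each step:
Initial: n = -3 ← maximum
After step 1: n = -3
After step 2: n = -3
After step 3: n = -3
After step 4: n = -6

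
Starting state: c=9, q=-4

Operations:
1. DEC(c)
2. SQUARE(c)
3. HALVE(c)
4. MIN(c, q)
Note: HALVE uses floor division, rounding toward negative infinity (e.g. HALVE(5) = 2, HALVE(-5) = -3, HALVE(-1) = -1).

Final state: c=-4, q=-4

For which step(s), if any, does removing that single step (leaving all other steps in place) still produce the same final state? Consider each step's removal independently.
Step(s) 1, 2, 3

Testing removal of each single step:
Without step 1: final = c=-4, q=-4 (same)
Without step 2: final = c=-4, q=-4 (same)
Without step 3: final = c=-4, q=-4 (same)
Without step 4: final = c=32, q=-4 (different)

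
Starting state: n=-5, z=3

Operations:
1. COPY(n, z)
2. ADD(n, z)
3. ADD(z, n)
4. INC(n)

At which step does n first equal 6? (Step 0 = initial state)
Step 2

Tracing n:
Initial: n = -5
After step 1: n = 3
After step 2: n = 6 ← first occurrence
After step 3: n = 6
After step 4: n = 7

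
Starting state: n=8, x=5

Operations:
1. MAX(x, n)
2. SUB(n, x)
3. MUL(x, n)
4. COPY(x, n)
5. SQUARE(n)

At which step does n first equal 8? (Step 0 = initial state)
Step 0

Tracing n:
Initial: n = 8 ← first occurrence
After step 1: n = 8
After step 2: n = 0
After step 3: n = 0
After step 4: n = 0
After step 5: n = 0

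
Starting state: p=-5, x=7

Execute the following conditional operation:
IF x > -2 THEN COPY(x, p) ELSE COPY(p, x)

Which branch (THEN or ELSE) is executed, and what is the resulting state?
Branch: THEN, Final state: p=-5, x=-5

Evaluating condition: x > -2
x = 7
Condition is True, so THEN branch executes
After COPY(x, p): p=-5, x=-5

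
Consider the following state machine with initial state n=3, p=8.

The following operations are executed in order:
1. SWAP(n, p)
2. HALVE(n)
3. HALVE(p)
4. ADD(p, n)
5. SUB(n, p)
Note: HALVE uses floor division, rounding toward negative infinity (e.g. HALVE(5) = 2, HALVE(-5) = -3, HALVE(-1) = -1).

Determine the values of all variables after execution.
{n: -1, p: 5}

Step-by-step execution:
Initial: n=3, p=8
After step 1 (SWAP(n, p)): n=8, p=3
After step 2 (HALVE(n)): n=4, p=3
After step 3 (HALVE(p)): n=4, p=1
After step 4 (ADD(p, n)): n=4, p=5
After step 5 (SUB(n, p)): n=-1, p=5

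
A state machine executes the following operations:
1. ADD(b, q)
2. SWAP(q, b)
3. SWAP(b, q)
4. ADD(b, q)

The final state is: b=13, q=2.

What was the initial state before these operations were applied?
b=9, q=2

Working backwards:
Final state: b=13, q=2
Before step 4 (ADD(b, q)): b=11, q=2
Before step 3 (SWAP(b, q)): b=2, q=11
Before step 2 (SWAP(q, b)): b=11, q=2
Before step 1 (ADD(b, q)): b=9, q=2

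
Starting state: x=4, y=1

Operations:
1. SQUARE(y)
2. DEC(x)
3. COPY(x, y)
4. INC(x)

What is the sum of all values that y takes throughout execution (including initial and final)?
5

Values of y at each step:
Initial: y = 1
After step 1: y = 1
After step 2: y = 1
After step 3: y = 1
After step 4: y = 1
Sum = 1 + 1 + 1 + 1 + 1 = 5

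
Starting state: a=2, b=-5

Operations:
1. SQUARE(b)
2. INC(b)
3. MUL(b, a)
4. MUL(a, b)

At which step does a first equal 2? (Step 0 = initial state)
Step 0

Tracing a:
Initial: a = 2 ← first occurrence
After step 1: a = 2
After step 2: a = 2
After step 3: a = 2
After step 4: a = 104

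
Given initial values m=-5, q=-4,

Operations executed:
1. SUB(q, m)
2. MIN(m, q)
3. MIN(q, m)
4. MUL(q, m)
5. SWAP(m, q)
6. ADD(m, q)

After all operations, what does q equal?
q = -5

Tracing execution:
Step 1: SUB(q, m) → q = 1
Step 2: MIN(m, q) → q = 1
Step 3: MIN(q, m) → q = -5
Step 4: MUL(q, m) → q = 25
Step 5: SWAP(m, q) → q = -5
Step 6: ADD(m, q) → q = -5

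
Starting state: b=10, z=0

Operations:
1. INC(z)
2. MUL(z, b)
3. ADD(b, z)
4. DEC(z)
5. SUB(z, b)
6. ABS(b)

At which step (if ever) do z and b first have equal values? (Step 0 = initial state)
Step 2

z and b first become equal after step 2.

Comparing values at each step:
Initial: z=0, b=10
After step 1: z=1, b=10
After step 2: z=10, b=10 ← equal!
After step 3: z=10, b=20
After step 4: z=9, b=20
After step 5: z=-11, b=20
After step 6: z=-11, b=20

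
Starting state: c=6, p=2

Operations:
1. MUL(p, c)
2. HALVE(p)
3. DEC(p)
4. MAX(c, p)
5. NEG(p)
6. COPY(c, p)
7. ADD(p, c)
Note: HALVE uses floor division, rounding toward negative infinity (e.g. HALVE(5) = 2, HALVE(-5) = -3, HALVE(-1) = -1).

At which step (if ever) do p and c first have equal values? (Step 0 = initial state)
Step 2

p and c first become equal after step 2.

Comparing values at each step:
Initial: p=2, c=6
After step 1: p=12, c=6
After step 2: p=6, c=6 ← equal!
After step 3: p=5, c=6
After step 4: p=5, c=6
After step 5: p=-5, c=6
After step 6: p=-5, c=-5 ← equal!
After step 7: p=-10, c=-5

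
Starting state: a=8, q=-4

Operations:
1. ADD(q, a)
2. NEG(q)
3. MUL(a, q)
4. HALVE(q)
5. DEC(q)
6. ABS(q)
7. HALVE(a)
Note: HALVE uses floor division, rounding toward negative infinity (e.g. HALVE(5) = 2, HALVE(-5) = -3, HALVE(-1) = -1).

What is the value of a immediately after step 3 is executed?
a = -32

Tracing a through execution:
Initial: a = 8
After step 1 (ADD(q, a)): a = 8
After step 2 (NEG(q)): a = 8
After step 3 (MUL(a, q)): a = -32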